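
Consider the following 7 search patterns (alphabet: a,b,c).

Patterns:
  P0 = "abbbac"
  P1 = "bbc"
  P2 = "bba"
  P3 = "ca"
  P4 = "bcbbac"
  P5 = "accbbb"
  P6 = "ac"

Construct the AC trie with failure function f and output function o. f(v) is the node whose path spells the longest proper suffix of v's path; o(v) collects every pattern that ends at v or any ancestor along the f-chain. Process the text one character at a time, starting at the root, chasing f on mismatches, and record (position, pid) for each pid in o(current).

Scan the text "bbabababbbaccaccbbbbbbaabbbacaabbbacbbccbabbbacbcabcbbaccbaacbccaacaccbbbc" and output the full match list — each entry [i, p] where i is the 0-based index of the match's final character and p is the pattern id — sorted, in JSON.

Build automaton:
Trie nodes:
  0='ε' goto a→1 b→7 c→11
  1='a' goto b→2 c→18
  2='ab' goto b→3
  3='abb' goto b→4
  4='abbb' goto a→5
  5='abbba' goto c→6
  6='abbbac' goto ·  ←P0
  7='b' goto b→8 c→13
  8='bb' goto a→10 c→9
  9='bbc' goto ·  ←P1
  10='bba' goto ·  ←P2
  11='c' goto a→12
  12='ca' goto ·  ←P3
  13='bc' goto b→14
  14='bcb' goto b→15
  15='bcbb' goto a→16
  16='bcbba' goto c→17
  17='bcbbac' goto ·  ←P4
  18='ac' goto c→19  ←P6
  19='acc' goto b→20
  20='accb' goto b→21
  21='accbb' goto b→22
  22='accbbb' goto ·  ←P5

Failure links (BFS by depth):
  fail(1) 'a': from fail(0)=0 chase 'a': 0 ⇒ 0;  out=∅∪out(0)=∅
  fail(7) 'b': from fail(0)=0 chase 'b': 0 ⇒ 0;  out=∅∪out(0)=∅
  fail(11) 'c': from fail(0)=0 chase 'c': 0 ⇒ 0;  out=∅∪out(0)=∅
  fail(2) 'ab': from fail(1)=0 chase 'b': 0 ⇒ 7;  out=∅∪out(7)=∅
  fail(8) 'bb': from fail(7)=0 chase 'b': 0 ⇒ 7;  out=∅∪out(7)=∅
  fail(12) 'ca': from fail(11)=0 chase 'a': 0 ⇒ 1;  out={3}∪out(1)={3}
  fail(13) 'bc': from fail(7)=0 chase 'c': 0 ⇒ 11;  out=∅∪out(11)=∅
  fail(18) 'ac': from fail(1)=0 chase 'c': 0 ⇒ 11;  out={6}∪out(11)={6}
  fail(3) 'abb': from fail(2)=7 chase 'b': 7 ⇒ 8;  out=∅∪out(8)=∅
  fail(9) 'bbc': from fail(8)=7 chase 'c': 7 ⇒ 13;  out={1}∪out(13)={1}
  fail(10) 'bba': from fail(8)=7 chase 'a': 7→0 ⇒ 1;  out={2}∪out(1)={2}
  fail(14) 'bcb': from fail(13)=11 chase 'b': 11→0 ⇒ 7;  out=∅∪out(7)=∅
  fail(19) 'acc': from fail(18)=11 chase 'c': 11→0 ⇒ 11;  out=∅∪out(11)=∅
  fail(4) 'abbb': from fail(3)=8 chase 'b': 8→7 ⇒ 8;  out=∅∪out(8)=∅
  fail(15) 'bcbb': from fail(14)=7 chase 'b': 7 ⇒ 8;  out=∅∪out(8)=∅
  fail(20) 'accb': from fail(19)=11 chase 'b': 11→0 ⇒ 7;  out=∅∪out(7)=∅
  fail(5) 'abbba': from fail(4)=8 chase 'a': 8 ⇒ 10;  out=∅∪out(10)={2}
  fail(16) 'bcbba': from fail(15)=8 chase 'a': 8 ⇒ 10;  out=∅∪out(10)={2}
  fail(21) 'accbb': from fail(20)=7 chase 'b': 7 ⇒ 8;  out=∅∪out(8)=∅
  fail(6) 'abbbac': from fail(5)=10 chase 'c': 10→1 ⇒ 18;  out={0}∪out(18)={0,6}
  fail(17) 'bcbbac': from fail(16)=10 chase 'c': 10→1 ⇒ 18;  out={4}∪out(18)={4,6}
  fail(22) 'accbbb': from fail(21)=8 chase 'b': 8→7 ⇒ 8;  out={5}∪out(8)={5}

Scan:
[0] read 'b'  n0⇒n7
[1] read 'b'  n7⇒n8
[2] read 'a'  n8⇒n10  ** P2@[0:2]
[3] read 'b'  n10⇒n2 (via fail)
[4] read 'a'  n2⇒n1 (via fail)
[5] read 'b'  n1⇒n2
[6] read 'a'  n2⇒n1 (via fail)
[7] read 'b'  n1⇒n2
[8] read 'b'  n2⇒n3
[9] read 'b'  n3⇒n4
[10] read 'a'  n4⇒n5  ** P2@[8:10]
[11] read 'c'  n5⇒n6  ** P0@[6:11],P6@[10:11]
[12] read 'c'  n6⇒n19 (via fail)
[13] read 'a'  n19⇒n12 (via fail)  ** P3@[12:13]
[14] read 'c'  n12⇒n18 (via fail)  ** P6@[13:14]
[15] read 'c'  n18⇒n19
[16] read 'b'  n19⇒n20
[17] read 'b'  n20⇒n21
[18] read 'b'  n21⇒n22  ** P5@[13:18]
[19] read 'b'  n22⇒n8 (via fail)
[20] read 'b'  n8⇒n8 (via fail)
[21] read 'b'  n8⇒n8 (via fail)
[22] read 'a'  n8⇒n10  ** P2@[20:22]
[23] read 'a'  n10⇒n1 (via fail)
[24] read 'b'  n1⇒n2
[25] read 'b'  n2⇒n3
[26] read 'b'  n3⇒n4
[27] read 'a'  n4⇒n5  ** P2@[25:27]
[28] read 'c'  n5⇒n6  ** P0@[23:28],P6@[27:28]
[29] read 'a'  n6⇒n12 (via fail)  ** P3@[28:29]
[30] read 'a'  n12⇒n1 (via fail)
[31] read 'b'  n1⇒n2
[32] read 'b'  n2⇒n3
[33] read 'b'  n3⇒n4
[34] read 'a'  n4⇒n5  ** P2@[32:34]
[35] read 'c'  n5⇒n6  ** P0@[30:35],P6@[34:35]
[36] read 'b'  n6⇒n7 (via fail)
[37] read 'b'  n7⇒n8
[38] read 'c'  n8⇒n9  ** P1@[36:38]
[39] read 'c'  n9⇒n11 (via fail)
[40] read 'b'  n11⇒n7 (via fail)
[41] read 'a'  n7⇒n1 (via fail)
[42] read 'b'  n1⇒n2
[43] read 'b'  n2⇒n3
[44] read 'b'  n3⇒n4
[45] read 'a'  n4⇒n5  ** P2@[43:45]
[46] read 'c'  n5⇒n6  ** P0@[41:46],P6@[45:46]
[47] read 'b'  n6⇒n7 (via fail)
[48] read 'c'  n7⇒n13
[49] read 'a'  n13⇒n12 (via fail)  ** P3@[48:49]
[50] read 'b'  n12⇒n2 (via fail)
[51] read 'c'  n2⇒n13 (via fail)
[52] read 'b'  n13⇒n14
[53] read 'b'  n14⇒n15
[54] read 'a'  n15⇒n16  ** P2@[52:54]
[55] read 'c'  n16⇒n17  ** P4@[50:55],P6@[54:55]
[56] read 'c'  n17⇒n19 (via fail)
[57] read 'b'  n19⇒n20
[58] read 'a'  n20⇒n1 (via fail)
[59] read 'a'  n1⇒n1 (via fail)
[60] read 'c'  n1⇒n18  ** P6@[59:60]
[61] read 'b'  n18⇒n7 (via fail)
[62] read 'c'  n7⇒n13
[63] read 'c'  n13⇒n11 (via fail)
[64] read 'a'  n11⇒n12  ** P3@[63:64]
[65] read 'a'  n12⇒n1 (via fail)
[66] read 'c'  n1⇒n18  ** P6@[65:66]
[67] read 'a'  n18⇒n12 (via fail)  ** P3@[66:67]
[68] read 'c'  n12⇒n18 (via fail)  ** P6@[67:68]
[69] read 'c'  n18⇒n19
[70] read 'b'  n19⇒n20
[71] read 'b'  n20⇒n21
[72] read 'b'  n21⇒n22  ** P5@[67:72]
[73] read 'c'  n22⇒n9 (via fail)  ** P1@[71:73]

Matches: [[2,2],[10,2],[11,0],[11,6],[13,3],[14,6],[18,5],[22,2],[27,2],[28,0],[28,6],[29,3],[34,2],[35,0],[35,6],[38,1],[45,2],[46,0],[46,6],[49,3],[54,2],[55,4],[55,6],[60,6],[64,3],[66,6],[67,3],[68,6],[72,5],[73,1]]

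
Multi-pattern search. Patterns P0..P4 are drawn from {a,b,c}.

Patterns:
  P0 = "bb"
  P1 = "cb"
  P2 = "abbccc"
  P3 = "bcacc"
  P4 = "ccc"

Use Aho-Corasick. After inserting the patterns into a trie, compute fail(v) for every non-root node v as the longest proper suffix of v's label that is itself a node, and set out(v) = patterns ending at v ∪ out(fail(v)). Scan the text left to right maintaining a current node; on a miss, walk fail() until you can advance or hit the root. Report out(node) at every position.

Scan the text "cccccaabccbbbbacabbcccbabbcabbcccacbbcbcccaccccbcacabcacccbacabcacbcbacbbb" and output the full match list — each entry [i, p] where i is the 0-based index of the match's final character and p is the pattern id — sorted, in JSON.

Build:
Trie (insert patterns):
  n0 'ε': a→5 b→1 c→3
  n1 'b': b→2 c→11
  n2 'bb': ·  ←P0
  n3 'c': b→4 c→15
  n4 'cb': ·  ←P1
  n5 'a': b→6
  n6 'ab': b→7
  n7 'abb': c→8
  n8 'abbc': c→9
  n9 'abbcc': c→10
  n10 'abbccc': ·  ←P2
  n11 'bc': a→12
  n12 'bca': c→13
  n13 'bcac': c→14
  n14 'bcacc': ·  ←P3
  n15 'cc': c→16
  n16 'ccc': ·  ←P4

BFS fail/out derivation:
  n1('b'): parent n0 fail=0; on 'b' 0 → fail=0;  out ∅∪∅=∅
  n3('c'): parent n0 fail=0; on 'c' 0 → fail=0;  out ∅∪∅=∅
  n5('a'): parent n0 fail=0; on 'a' 0 → fail=0;  out ∅∪∅=∅
  n2('bb'): parent n1 fail=0; on 'b' 0 → fail=1;  out {0}∪∅={0}
  n4('cb'): parent n3 fail=0; on 'b' 0 → fail=1;  out {1}∪∅={1}
  n6('ab'): parent n5 fail=0; on 'b' 0 → fail=1;  out ∅∪∅=∅
  n11('bc'): parent n1 fail=0; on 'c' 0 → fail=3;  out ∅∪∅=∅
  n15('cc'): parent n3 fail=0; on 'c' 0 → fail=3;  out ∅∪∅=∅
  n7('abb'): parent n6 fail=1; on 'b' 1 → fail=2;  out ∅∪{0}={0}
  n12('bca'): parent n11 fail=3; on 'a' 3→0 → fail=5;  out ∅∪∅=∅
  n16('ccc'): parent n15 fail=3; on 'c' 3 → fail=15;  out {4}∪∅={4}
  n8('abbc'): parent n7 fail=2; on 'c' 2→1 → fail=11;  out ∅∪∅=∅
  n13('bcac'): parent n12 fail=5; on 'c' 5→0 → fail=3;  out ∅∪∅=∅
  n9('abbcc'): parent n8 fail=11; on 'c' 11→3 → fail=15;  out ∅∪∅=∅
  n14('bcacc'): parent n13 fail=3; on 'c' 3 → fail=15;  out {3}∪∅={3}
  n10('abbccc'): parent n9 fail=15; on 'c' 15 → fail=16;  out {2}∪{4}={2,4}

Scan:
[0] read 'c'  n0⇒n3
[1] read 'c'  n3⇒n15
[2] read 'c'  n15⇒n16  emit P4@[0:2]
[3] read 'c'  n16⇒n16 (fail-walked)  emit P4@[1:3]
[4] read 'c'  n16⇒n16 (fail-walked)  emit P4@[2:4]
[5] read 'a'  n16⇒n5 (fail-walked)
[6] read 'a'  n5⇒n5 (fail-walked)
[7] read 'b'  n5⇒n6
[8] read 'c'  n6⇒n11 (fail-walked)
[9] read 'c'  n11⇒n15 (fail-walked)
[10] read 'b'  n15⇒n4 (fail-walked)  emit P1@[9:10]
[11] read 'b'  n4⇒n2 (fail-walked)  emit P0@[10:11]
[12] read 'b'  n2⇒n2 (fail-walked)  emit P0@[11:12]
[13] read 'b'  n2⇒n2 (fail-walked)  emit P0@[12:13]
[14] read 'a'  n2⇒n5 (fail-walked)
[15] read 'c'  n5⇒n3 (fail-walked)
[16] read 'a'  n3⇒n5 (fail-walked)
[17] read 'b'  n5⇒n6
[18] read 'b'  n6⇒n7  emit P0@[17:18]
[19] read 'c'  n7⇒n8
[20] read 'c'  n8⇒n9
[21] read 'c'  n9⇒n10  emit P2@[16:21],P4@[19:21]
[22] read 'b'  n10⇒n4 (fail-walked)  emit P1@[21:22]
[23] read 'a'  n4⇒n5 (fail-walked)
[24] read 'b'  n5⇒n6
[25] read 'b'  n6⇒n7  emit P0@[24:25]
[26] read 'c'  n7⇒n8
[27] read 'a'  n8⇒n12 (fail-walked)
[28] read 'b'  n12⇒n6 (fail-walked)
[29] read 'b'  n6⇒n7  emit P0@[28:29]
[30] read 'c'  n7⇒n8
[31] read 'c'  n8⇒n9
[32] read 'c'  n9⇒n10  emit P2@[27:32],P4@[30:32]
[33] read 'a'  n10⇒n5 (fail-walked)
[34] read 'c'  n5⇒n3 (fail-walked)
[35] read 'b'  n3⇒n4  emit P1@[34:35]
[36] read 'b'  n4⇒n2 (fail-walked)  emit P0@[35:36]
[37] read 'c'  n2⇒n11 (fail-walked)
[38] read 'b'  n11⇒n4 (fail-walked)  emit P1@[37:38]
[39] read 'c'  n4⇒n11 (fail-walked)
[40] read 'c'  n11⇒n15 (fail-walked)
[41] read 'c'  n15⇒n16  emit P4@[39:41]
[42] read 'a'  n16⇒n5 (fail-walked)
[43] read 'c'  n5⇒n3 (fail-walked)
[44] read 'c'  n3⇒n15
[45] read 'c'  n15⇒n16  emit P4@[43:45]
[46] read 'c'  n16⇒n16 (fail-walked)  emit P4@[44:46]
[47] read 'b'  n16⇒n4 (fail-walked)  emit P1@[46:47]
[48] read 'c'  n4⇒n11 (fail-walked)
[49] read 'a'  n11⇒n12
[50] read 'c'  n12⇒n13
[51] read 'a'  n13⇒n5 (fail-walked)
[52] read 'b'  n5⇒n6
[53] read 'c'  n6⇒n11 (fail-walked)
[54] read 'a'  n11⇒n12
[55] read 'c'  n12⇒n13
[56] read 'c'  n13⇒n14  emit P3@[52:56]
[57] read 'c'  n14⇒n16 (fail-walked)  emit P4@[55:57]
[58] read 'b'  n16⇒n4 (fail-walked)  emit P1@[57:58]
[59] read 'a'  n4⇒n5 (fail-walked)
[60] read 'c'  n5⇒n3 (fail-walked)
[61] read 'a'  n3⇒n5 (fail-walked)
[62] read 'b'  n5⇒n6
[63] read 'c'  n6⇒n11 (fail-walked)
[64] read 'a'  n11⇒n12
[65] read 'c'  n12⇒n13
[66] read 'b'  n13⇒n4 (fail-walked)  emit P1@[65:66]
[67] read 'c'  n4⇒n11 (fail-walked)
[68] read 'b'  n11⇒n4 (fail-walked)  emit P1@[67:68]
[69] read 'a'  n4⇒n5 (fail-walked)
[70] read 'c'  n5⇒n3 (fail-walked)
[71] read 'b'  n3⇒n4  emit P1@[70:71]
[72] read 'b'  n4⇒n2 (fail-walked)  emit P0@[71:72]
[73] read 'b'  n2⇒n2 (fail-walked)  emit P0@[72:73]

Result: [[2,4],[3,4],[4,4],[10,1],[11,0],[12,0],[13,0],[18,0],[21,2],[21,4],[22,1],[25,0],[29,0],[32,2],[32,4],[35,1],[36,0],[38,1],[41,4],[45,4],[46,4],[47,1],[56,3],[57,4],[58,1],[66,1],[68,1],[71,1],[72,0],[73,0]]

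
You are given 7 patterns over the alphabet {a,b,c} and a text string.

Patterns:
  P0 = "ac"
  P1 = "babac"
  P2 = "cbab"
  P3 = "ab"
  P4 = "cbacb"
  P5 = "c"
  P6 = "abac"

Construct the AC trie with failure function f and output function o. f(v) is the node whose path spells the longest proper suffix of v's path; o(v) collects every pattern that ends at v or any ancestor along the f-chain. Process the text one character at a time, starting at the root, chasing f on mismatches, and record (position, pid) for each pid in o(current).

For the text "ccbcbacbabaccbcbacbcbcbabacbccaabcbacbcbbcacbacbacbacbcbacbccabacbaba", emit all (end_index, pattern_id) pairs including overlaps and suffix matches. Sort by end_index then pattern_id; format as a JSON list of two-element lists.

Build automaton:
Trie nodes:
  0='ε' goto a→1 b→3 c→8
  1='a' goto b→12 c→2
  2='ac' goto ·  [P0 ends]
  3='b' goto a→4
  4='ba' goto b→5
  5='bab' goto a→6
  6='baba' goto c→7
  7='babac' goto ·  [P1 ends]
  8='c' goto b→9  [P5 ends]
  9='cb' goto a→10
  10='cba' goto b→11 c→13
  11='cbab' goto ·  [P2 ends]
  12='ab' goto a→15  [P3 ends]
  13='cbac' goto b→14
  14='cbacb' goto ·  [P4 ends]
  15='aba' goto c→16
  16='abac' goto ·  [P6 ends]

Failure links (BFS by depth):
  n1('a'): parent n0 fail=0; on 'a' 0 → fail=0;  out ∅∪∅=∅
  n3('b'): parent n0 fail=0; on 'b' 0 → fail=0;  out ∅∪∅=∅
  n8('c'): parent n0 fail=0; on 'c' 0 → fail=0;  out {5}∪∅={5}
  n2('ac'): parent n1 fail=0; on 'c' 0 → fail=8;  out {0}∪{5}={0,5}
  n4('ba'): parent n3 fail=0; on 'a' 0 → fail=1;  out ∅∪∅=∅
  n9('cb'): parent n8 fail=0; on 'b' 0 → fail=3;  out ∅∪∅=∅
  n12('ab'): parent n1 fail=0; on 'b' 0 → fail=3;  out {3}∪∅={3}
  n5('bab'): parent n4 fail=1; on 'b' 1 → fail=12;  out ∅∪{3}={3}
  n10('cba'): parent n9 fail=3; on 'a' 3 → fail=4;  out ∅∪∅=∅
  n15('aba'): parent n12 fail=3; on 'a' 3 → fail=4;  out ∅∪∅=∅
  n6('baba'): parent n5 fail=12; on 'a' 12 → fail=15;  out ∅∪∅=∅
  n11('cbab'): parent n10 fail=4; on 'b' 4 → fail=5;  out {2}∪{3}={2,3}
  n13('cbac'): parent n10 fail=4; on 'c' 4→1 → fail=2;  out ∅∪{0,5}={0,5}
  n16('abac'): parent n15 fail=4; on 'c' 4→1 → fail=2;  out {6}∪{0,5}={0,5,6}
  n7('babac'): parent n6 fail=15; on 'c' 15 → fail=16;  out {1}∪{0,5,6}={0,1,5,6}
  n14('cbacb'): parent n13 fail=2; on 'b' 2→8 → fail=9;  out {4}∪∅={4}

Run:
[0] read 'c'  n0⇒n8  emit P5@[0:0]
[1] read 'c'  n8⇒n8 ·f  emit P5@[1:1]
[2] read 'b'  n8⇒n9
[3] read 'c'  n9⇒n8 ·f  emit P5@[3:3]
[4] read 'b'  n8⇒n9
[5] read 'a'  n9⇒n10
[6] read 'c'  n10⇒n13  emit P0@[5:6],P5@[6:6]
[7] read 'b'  n13⇒n14  emit P4@[3:7]
[8] read 'a'  n14⇒n10 ·f
[9] read 'b'  n10⇒n11  emit P2@[6:9],P3@[8:9]
[10] read 'a'  n11⇒n6 ·f
[11] read 'c'  n6⇒n7  emit P0@[10:11],P1@[7:11],P5@[11:11],P6@[8:11]
[12] read 'c'  n7⇒n8 ·f  emit P5@[12:12]
[13] read 'b'  n8⇒n9
[14] read 'c'  n9⇒n8 ·f  emit P5@[14:14]
[15] read 'b'  n8⇒n9
[16] read 'a'  n9⇒n10
[17] read 'c'  n10⇒n13  emit P0@[16:17],P5@[17:17]
[18] read 'b'  n13⇒n14  emit P4@[14:18]
[19] read 'c'  n14⇒n8 ·f  emit P5@[19:19]
[20] read 'b'  n8⇒n9
[21] read 'c'  n9⇒n8 ·f  emit P5@[21:21]
[22] read 'b'  n8⇒n9
[23] read 'a'  n9⇒n10
[24] read 'b'  n10⇒n11  emit P2@[21:24],P3@[23:24]
[25] read 'a'  n11⇒n6 ·f
[26] read 'c'  n6⇒n7  emit P0@[25:26],P1@[22:26],P5@[26:26],P6@[23:26]
[27] read 'b'  n7⇒n9 ·f
[28] read 'c'  n9⇒n8 ·f  emit P5@[28:28]
[29] read 'c'  n8⇒n8 ·f  emit P5@[29:29]
[30] read 'a'  n8⇒n1 ·f
[31] read 'a'  n1⇒n1 ·f
[32] read 'b'  n1⇒n12  emit P3@[31:32]
[33] read 'c'  n12⇒n8 ·f  emit P5@[33:33]
[34] read 'b'  n8⇒n9
[35] read 'a'  n9⇒n10
[36] read 'c'  n10⇒n13  emit P0@[35:36],P5@[36:36]
[37] read 'b'  n13⇒n14  emit P4@[33:37]
[38] read 'c'  n14⇒n8 ·f  emit P5@[38:38]
[39] read 'b'  n8⇒n9
[40] read 'b'  n9⇒n3 ·f
[41] read 'c'  n3⇒n8 ·f  emit P5@[41:41]
[42] read 'a'  n8⇒n1 ·f
[43] read 'c'  n1⇒n2  emit P0@[42:43],P5@[43:43]
[44] read 'b'  n2⇒n9 ·f
[45] read 'a'  n9⇒n10
[46] read 'c'  n10⇒n13  emit P0@[45:46],P5@[46:46]
[47] read 'b'  n13⇒n14  emit P4@[43:47]
[48] read 'a'  n14⇒n10 ·f
[49] read 'c'  n10⇒n13  emit P0@[48:49],P5@[49:49]
[50] read 'b'  n13⇒n14  emit P4@[46:50]
[51] read 'a'  n14⇒n10 ·f
[52] read 'c'  n10⇒n13  emit P0@[51:52],P5@[52:52]
[53] read 'b'  n13⇒n14  emit P4@[49:53]
[54] read 'c'  n14⇒n8 ·f  emit P5@[54:54]
[55] read 'b'  n8⇒n9
[56] read 'a'  n9⇒n10
[57] read 'c'  n10⇒n13  emit P0@[56:57],P5@[57:57]
[58] read 'b'  n13⇒n14  emit P4@[54:58]
[59] read 'c'  n14⇒n8 ·f  emit P5@[59:59]
[60] read 'c'  n8⇒n8 ·f  emit P5@[60:60]
[61] read 'a'  n8⇒n1 ·f
[62] read 'b'  n1⇒n12  emit P3@[61:62]
[63] read 'a'  n12⇒n15
[64] read 'c'  n15⇒n16  emit P0@[63:64],P5@[64:64],P6@[61:64]
[65] read 'b'  n16⇒n9 ·f
[66] read 'a'  n9⇒n10
[67] read 'b'  n10⇒n11  emit P2@[64:67],P3@[66:67]
[68] read 'a'  n11⇒n6 ·f

Matches: [[0,5],[1,5],[3,5],[6,0],[6,5],[7,4],[9,2],[9,3],[11,0],[11,1],[11,5],[11,6],[12,5],[14,5],[17,0],[17,5],[18,4],[19,5],[21,5],[24,2],[24,3],[26,0],[26,1],[26,5],[26,6],[28,5],[29,5],[32,3],[33,5],[36,0],[36,5],[37,4],[38,5],[41,5],[43,0],[43,5],[46,0],[46,5],[47,4],[49,0],[49,5],[50,4],[52,0],[52,5],[53,4],[54,5],[57,0],[57,5],[58,4],[59,5],[60,5],[62,3],[64,0],[64,5],[64,6],[67,2],[67,3]]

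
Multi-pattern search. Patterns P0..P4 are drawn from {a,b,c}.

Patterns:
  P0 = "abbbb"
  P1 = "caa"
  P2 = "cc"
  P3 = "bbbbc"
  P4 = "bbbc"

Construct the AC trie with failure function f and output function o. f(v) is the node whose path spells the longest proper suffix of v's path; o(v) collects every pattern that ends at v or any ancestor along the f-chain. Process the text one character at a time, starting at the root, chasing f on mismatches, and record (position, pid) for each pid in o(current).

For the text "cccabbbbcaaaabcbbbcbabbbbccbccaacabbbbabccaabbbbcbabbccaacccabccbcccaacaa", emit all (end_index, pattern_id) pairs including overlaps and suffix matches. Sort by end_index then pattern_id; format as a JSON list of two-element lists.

Build automaton:
Trie nodes:
  n0 'ε': a→1 b→10 c→6
  n1 'a': b→2
  n2 'ab': b→3
  n3 'abb': b→4
  n4 'abbb': b→5
  n5 'abbbb': ·  [P0 ends]
  n6 'c': a→7 c→9
  n7 'ca': a→8
  n8 'caa': ·  [P1 ends]
  n9 'cc': ·  [P2 ends]
  n10 'b': b→11
  n11 'bb': b→12
  n12 'bbb': b→13 c→15
  n13 'bbbb': c→14
  n14 'bbbbc': ·  [P3 ends]
  n15 'bbbc': ·  [P4 ends]

Failure links (BFS by depth):
  n1('a'): parent n0 fail=0; on 'a' 0 → fail=0;  out ∅∪∅=∅
  n6('c'): parent n0 fail=0; on 'c' 0 → fail=0;  out ∅∪∅=∅
  n10('b'): parent n0 fail=0; on 'b' 0 → fail=0;  out ∅∪∅=∅
  n2('ab'): parent n1 fail=0; on 'b' 0 → fail=10;  out ∅∪∅=∅
  n7('ca'): parent n6 fail=0; on 'a' 0 → fail=1;  out ∅∪∅=∅
  n9('cc'): parent n6 fail=0; on 'c' 0 → fail=6;  out {2}∪∅={2}
  n11('bb'): parent n10 fail=0; on 'b' 0 → fail=10;  out ∅∪∅=∅
  n3('abb'): parent n2 fail=10; on 'b' 10 → fail=11;  out ∅∪∅=∅
  n8('caa'): parent n7 fail=1; on 'a' 1→0 → fail=1;  out {1}∪∅={1}
  n12('bbb'): parent n11 fail=10; on 'b' 10 → fail=11;  out ∅∪∅=∅
  n4('abbb'): parent n3 fail=11; on 'b' 11 → fail=12;  out ∅∪∅=∅
  n13('bbbb'): parent n12 fail=11; on 'b' 11 → fail=12;  out ∅∪∅=∅
  n15('bbbc'): parent n12 fail=11; on 'c' 11→10→0 → fail=6;  out {4}∪∅={4}
  n5('abbbb'): parent n4 fail=12; on 'b' 12 → fail=13;  out {0}∪∅={0}
  n14('bbbbc'): parent n13 fail=12; on 'c' 12 → fail=15;  out {3}∪{4}={3,4}

Run:
[0] read 'c'  n0⇒n6
[1] read 'c'  n6⇒n9  emit P2@[0:1]
[2] read 'c'  n9⇒n9 ·f  emit P2@[1:2]
[3] read 'a'  n9⇒n7 ·f
[4] read 'b'  n7⇒n2 ·f
[5] read 'b'  n2⇒n3
[6] read 'b'  n3⇒n4
[7] read 'b'  n4⇒n5  emit P0@[3:7]
[8] read 'c'  n5⇒n14 ·f  emit P3@[4:8],P4@[5:8]
[9] read 'a'  n14⇒n7 ·f
[10] read 'a'  n7⇒n8  emit P1@[8:10]
[11] read 'a'  n8⇒n1 ·f
[12] read 'a'  n1⇒n1 ·f
[13] read 'b'  n1⇒n2
[14] read 'c'  n2⇒n6 ·f
[15] read 'b'  n6⇒n10 ·f
[16] read 'b'  n10⇒n11
[17] read 'b'  n11⇒n12
[18] read 'c'  n12⇒n15  emit P4@[15:18]
[19] read 'b'  n15⇒n10 ·f
[20] read 'a'  n10⇒n1 ·f
[21] read 'b'  n1⇒n2
[22] read 'b'  n2⇒n3
[23] read 'b'  n3⇒n4
[24] read 'b'  n4⇒n5  emit P0@[20:24]
[25] read 'c'  n5⇒n14 ·f  emit P3@[21:25],P4@[22:25]
[26] read 'c'  n14⇒n9 ·f  emit P2@[25:26]
[27] read 'b'  n9⇒n10 ·f
[28] read 'c'  n10⇒n6 ·f
[29] read 'c'  n6⇒n9  emit P2@[28:29]
[30] read 'a'  n9⇒n7 ·f
[31] read 'a'  n7⇒n8  emit P1@[29:31]
[32] read 'c'  n8⇒n6 ·f
[33] read 'a'  n6⇒n7
[34] read 'b'  n7⇒n2 ·f
[35] read 'b'  n2⇒n3
[36] read 'b'  n3⇒n4
[37] read 'b'  n4⇒n5  emit P0@[33:37]
[38] read 'a'  n5⇒n1 ·f
[39] read 'b'  n1⇒n2
[40] read 'c'  n2⇒n6 ·f
[41] read 'c'  n6⇒n9  emit P2@[40:41]
[42] read 'a'  n9⇒n7 ·f
[43] read 'a'  n7⇒n8  emit P1@[41:43]
[44] read 'b'  n8⇒n2 ·f
[45] read 'b'  n2⇒n3
[46] read 'b'  n3⇒n4
[47] read 'b'  n4⇒n5  emit P0@[43:47]
[48] read 'c'  n5⇒n14 ·f  emit P3@[44:48],P4@[45:48]
[49] read 'b'  n14⇒n10 ·f
[50] read 'a'  n10⇒n1 ·f
[51] read 'b'  n1⇒n2
[52] read 'b'  n2⇒n3
[53] read 'c'  n3⇒n6 ·f
[54] read 'c'  n6⇒n9  emit P2@[53:54]
[55] read 'a'  n9⇒n7 ·f
[56] read 'a'  n7⇒n8  emit P1@[54:56]
[57] read 'c'  n8⇒n6 ·f
[58] read 'c'  n6⇒n9  emit P2@[57:58]
[59] read 'c'  n9⇒n9 ·f  emit P2@[58:59]
[60] read 'a'  n9⇒n7 ·f
[61] read 'b'  n7⇒n2 ·f
[62] read 'c'  n2⇒n6 ·f
[63] read 'c'  n6⇒n9  emit P2@[62:63]
[64] read 'b'  n9⇒n10 ·f
[65] read 'c'  n10⇒n6 ·f
[66] read 'c'  n6⇒n9  emit P2@[65:66]
[67] read 'c'  n9⇒n9 ·f  emit P2@[66:67]
[68] read 'a'  n9⇒n7 ·f
[69] read 'a'  n7⇒n8  emit P1@[67:69]
[70] read 'c'  n8⇒n6 ·f
[71] read 'a'  n6⇒n7
[72] read 'a'  n7⇒n8  emit P1@[70:72]

Result: [[1,2],[2,2],[7,0],[8,3],[8,4],[10,1],[18,4],[24,0],[25,3],[25,4],[26,2],[29,2],[31,1],[37,0],[41,2],[43,1],[47,0],[48,3],[48,4],[54,2],[56,1],[58,2],[59,2],[63,2],[66,2],[67,2],[69,1],[72,1]]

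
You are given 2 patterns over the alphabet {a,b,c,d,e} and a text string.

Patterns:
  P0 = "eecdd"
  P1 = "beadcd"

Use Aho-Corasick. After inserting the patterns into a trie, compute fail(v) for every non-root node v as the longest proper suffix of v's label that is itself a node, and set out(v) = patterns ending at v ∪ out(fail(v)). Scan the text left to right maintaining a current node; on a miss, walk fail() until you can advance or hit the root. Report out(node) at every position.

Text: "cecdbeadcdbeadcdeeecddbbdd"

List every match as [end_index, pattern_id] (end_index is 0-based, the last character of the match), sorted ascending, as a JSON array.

Build automaton:
Trie (insert patterns):
  0='ε' goto b→6 e→1
  1='e' goto e→2
  2='ee' goto c→3
  3='eec' goto d→4
  4='eecd' goto d→5
  5='eecdd' goto ·  [P0 ends]
  6='b' goto e→7
  7='be' goto a→8
  8='bea' goto d→9
  9='bead' goto c→10
  10='beadc' goto d→11
  11='beadcd' goto ·  [P1 ends]

BFS fail/out derivation:
  n1('e'): parent n0 fail=0; on 'e' 0 → fail=0;  out ∅∪∅=∅
  n6('b'): parent n0 fail=0; on 'b' 0 → fail=0;  out ∅∪∅=∅
  n2('ee'): parent n1 fail=0; on 'e' 0 → fail=1;  out ∅∪∅=∅
  n7('be'): parent n6 fail=0; on 'e' 0 → fail=1;  out ∅∪∅=∅
  n3('eec'): parent n2 fail=1; on 'c' 1→0 → fail=0;  out ∅∪∅=∅
  n8('bea'): parent n7 fail=1; on 'a' 1→0 → fail=0;  out ∅∪∅=∅
  n4('eecd'): parent n3 fail=0; on 'd' 0 → fail=0;  out ∅∪∅=∅
  n9('bead'): parent n8 fail=0; on 'd' 0 → fail=0;  out ∅∪∅=∅
  n5('eecdd'): parent n4 fail=0; on 'd' 0 → fail=0;  out {0}∪∅={0}
  n10('beadc'): parent n9 fail=0; on 'c' 0 → fail=0;  out ∅∪∅=∅
  n11('beadcd'): parent n10 fail=0; on 'd' 0 → fail=0;  out {1}∪∅={1}

Run:
pos 0 'c': at 0
pos 1 'e': at 1
pos 2 'c': at 0 (via fail)
pos 3 'd': at 0
pos 4 'b': at 6
pos 5 'e': at 7
pos 6 'a': at 8
pos 7 'd': at 9
pos 8 'c': at 10
pos 9 'd': at 11  ** P1@[4:9]
pos 10 'b': at 6 (via fail)
pos 11 'e': at 7
pos 12 'a': at 8
pos 13 'd': at 9
pos 14 'c': at 10
pos 15 'd': at 11  ** P1@[10:15]
pos 16 'e': at 1 (via fail)
pos 17 'e': at 2
pos 18 'e': at 2 (via fail)
pos 19 'c': at 3
pos 20 'd': at 4
pos 21 'd': at 5  ** P0@[17:21]
pos 22 'b': at 6 (via fail)
pos 23 'b': at 6 (via fail)
pos 24 'd': at 0 (via fail)
pos 25 'd': at 0

Result: [[9,1],[15,1],[21,0]]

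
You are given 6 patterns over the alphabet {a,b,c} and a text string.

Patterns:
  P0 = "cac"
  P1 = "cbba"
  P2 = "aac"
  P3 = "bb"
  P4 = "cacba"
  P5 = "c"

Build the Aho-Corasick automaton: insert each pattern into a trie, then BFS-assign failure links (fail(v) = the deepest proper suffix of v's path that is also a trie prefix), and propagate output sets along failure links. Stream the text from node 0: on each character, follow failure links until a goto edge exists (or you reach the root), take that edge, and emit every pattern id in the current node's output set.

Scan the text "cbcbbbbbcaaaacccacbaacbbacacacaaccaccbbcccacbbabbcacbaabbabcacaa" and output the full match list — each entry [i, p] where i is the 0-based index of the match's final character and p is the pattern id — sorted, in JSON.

Build:
Trie nodes:
  0='ε' goto a→7 b→10 c→1
  1='c' goto a→2 b→4  ←P5
  2='ca' goto c→3
  3='cac' goto b→12  ←P0
  4='cb' goto b→5
  5='cbb' goto a→6
  6='cbba' goto ·  ←P1
  7='a' goto a→8
  8='aa' goto c→9
  9='aac' goto ·  ←P2
  10='b' goto b→11
  11='bb' goto ·  ←P3
  12='cacb' goto a→13
  13='cacba' goto ·  ←P4

BFS fail/out derivation:
  n1('c'): parent n0 fail=0; on 'c' 0 → fail=0;  out {5}∪∅={5}
  n7('a'): parent n0 fail=0; on 'a' 0 → fail=0;  out ∅∪∅=∅
  n10('b'): parent n0 fail=0; on 'b' 0 → fail=0;  out ∅∪∅=∅
  n2('ca'): parent n1 fail=0; on 'a' 0 → fail=7;  out ∅∪∅=∅
  n4('cb'): parent n1 fail=0; on 'b' 0 → fail=10;  out ∅∪∅=∅
  n8('aa'): parent n7 fail=0; on 'a' 0 → fail=7;  out ∅∪∅=∅
  n11('bb'): parent n10 fail=0; on 'b' 0 → fail=10;  out {3}∪∅={3}
  n3('cac'): parent n2 fail=7; on 'c' 7→0 → fail=1;  out {0}∪{5}={0,5}
  n5('cbb'): parent n4 fail=10; on 'b' 10 → fail=11;  out ∅∪{3}={3}
  n9('aac'): parent n8 fail=7; on 'c' 7→0 → fail=1;  out {2}∪{5}={2,5}
  n6('cbba'): parent n5 fail=11; on 'a' 11→10→0 → fail=7;  out {1}∪∅={1}
  n12('cacb'): parent n3 fail=1; on 'b' 1 → fail=4;  out ∅∪∅=∅
  n13('cacba'): parent n12 fail=4; on 'a' 4→10→0 → fail=7;  out {4}∪∅={4}

Text stream:
[0] read 'c'  n0⇒n1  emit P5@[0:0]
[1] read 'b'  n1⇒n4
[2] read 'c'  n4⇒n1 ·f  emit P5@[2:2]
[3] read 'b'  n1⇒n4
[4] read 'b'  n4⇒n5  emit P3@[3:4]
[5] read 'b'  n5⇒n11 ·f  emit P3@[4:5]
[6] read 'b'  n11⇒n11 ·f  emit P3@[5:6]
[7] read 'b'  n11⇒n11 ·f  emit P3@[6:7]
[8] read 'c'  n11⇒n1 ·f  emit P5@[8:8]
[9] read 'a'  n1⇒n2
[10] read 'a'  n2⇒n8 ·f
[11] read 'a'  n8⇒n8 ·f
[12] read 'a'  n8⇒n8 ·f
[13] read 'c'  n8⇒n9  emit P2@[11:13],P5@[13:13]
[14] read 'c'  n9⇒n1 ·f  emit P5@[14:14]
[15] read 'c'  n1⇒n1 ·f  emit P5@[15:15]
[16] read 'a'  n1⇒n2
[17] read 'c'  n2⇒n3  emit P0@[15:17],P5@[17:17]
[18] read 'b'  n3⇒n12
[19] read 'a'  n12⇒n13  emit P4@[15:19]
[20] read 'a'  n13⇒n8 ·f
[21] read 'c'  n8⇒n9  emit P2@[19:21],P5@[21:21]
[22] read 'b'  n9⇒n4 ·f
[23] read 'b'  n4⇒n5  emit P3@[22:23]
[24] read 'a'  n5⇒n6  emit P1@[21:24]
[25] read 'c'  n6⇒n1 ·f  emit P5@[25:25]
[26] read 'a'  n1⇒n2
[27] read 'c'  n2⇒n3  emit P0@[25:27],P5@[27:27]
[28] read 'a'  n3⇒n2 ·f
[29] read 'c'  n2⇒n3  emit P0@[27:29],P5@[29:29]
[30] read 'a'  n3⇒n2 ·f
[31] read 'a'  n2⇒n8 ·f
[32] read 'c'  n8⇒n9  emit P2@[30:32],P5@[32:32]
[33] read 'c'  n9⇒n1 ·f  emit P5@[33:33]
[34] read 'a'  n1⇒n2
[35] read 'c'  n2⇒n3  emit P0@[33:35],P5@[35:35]
[36] read 'c'  n3⇒n1 ·f  emit P5@[36:36]
[37] read 'b'  n1⇒n4
[38] read 'b'  n4⇒n5  emit P3@[37:38]
[39] read 'c'  n5⇒n1 ·f  emit P5@[39:39]
[40] read 'c'  n1⇒n1 ·f  emit P5@[40:40]
[41] read 'c'  n1⇒n1 ·f  emit P5@[41:41]
[42] read 'a'  n1⇒n2
[43] read 'c'  n2⇒n3  emit P0@[41:43],P5@[43:43]
[44] read 'b'  n3⇒n12
[45] read 'b'  n12⇒n5 ·f  emit P3@[44:45]
[46] read 'a'  n5⇒n6  emit P1@[43:46]
[47] read 'b'  n6⇒n10 ·f
[48] read 'b'  n10⇒n11  emit P3@[47:48]
[49] read 'c'  n11⇒n1 ·f  emit P5@[49:49]
[50] read 'a'  n1⇒n2
[51] read 'c'  n2⇒n3  emit P0@[49:51],P5@[51:51]
[52] read 'b'  n3⇒n12
[53] read 'a'  n12⇒n13  emit P4@[49:53]
[54] read 'a'  n13⇒n8 ·f
[55] read 'b'  n8⇒n10 ·f
[56] read 'b'  n10⇒n11  emit P3@[55:56]
[57] read 'a'  n11⇒n7 ·f
[58] read 'b'  n7⇒n10 ·f
[59] read 'c'  n10⇒n1 ·f  emit P5@[59:59]
[60] read 'a'  n1⇒n2
[61] read 'c'  n2⇒n3  emit P0@[59:61],P5@[61:61]
[62] read 'a'  n3⇒n2 ·f
[63] read 'a'  n2⇒n8 ·f

Result: [[0,5],[2,5],[4,3],[5,3],[6,3],[7,3],[8,5],[13,2],[13,5],[14,5],[15,5],[17,0],[17,5],[19,4],[21,2],[21,5],[23,3],[24,1],[25,5],[27,0],[27,5],[29,0],[29,5],[32,2],[32,5],[33,5],[35,0],[35,5],[36,5],[38,3],[39,5],[40,5],[41,5],[43,0],[43,5],[45,3],[46,1],[48,3],[49,5],[51,0],[51,5],[53,4],[56,3],[59,5],[61,0],[61,5]]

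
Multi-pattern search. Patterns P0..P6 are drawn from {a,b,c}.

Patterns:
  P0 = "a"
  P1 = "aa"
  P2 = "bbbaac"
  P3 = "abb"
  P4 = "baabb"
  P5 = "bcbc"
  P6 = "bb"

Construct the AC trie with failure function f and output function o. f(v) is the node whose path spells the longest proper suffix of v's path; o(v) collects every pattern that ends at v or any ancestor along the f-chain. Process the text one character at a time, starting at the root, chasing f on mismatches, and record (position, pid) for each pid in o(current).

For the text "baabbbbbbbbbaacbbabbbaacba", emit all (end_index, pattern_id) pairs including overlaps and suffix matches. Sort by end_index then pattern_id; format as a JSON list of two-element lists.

Build automaton:
Trie nodes:
  0='ε' goto a→1 b→3
  1='a' goto a→2 b→9  [P0 ends]
  2='aa' goto ·  [P1 ends]
  3='b' goto a→11 b→4 c→15
  4='bb' goto b→5  [P6 ends]
  5='bbb' goto a→6
  6='bbba' goto a→7
  7='bbbaa' goto c→8
  8='bbbaac' goto ·  [P2 ends]
  9='ab' goto b→10
  10='abb' goto ·  [P3 ends]
  11='ba' goto a→12
  12='baa' goto b→13
  13='baab' goto b→14
  14='baabb' goto ·  [P4 ends]
  15='bc' goto b→16
  16='bcb' goto c→17
  17='bcbc' goto ·  [P5 ends]

Failure links (BFS by depth):
  n1('a'): parent n0 fail=0; on 'a' 0 → fail=0;  out {0}∪∅={0}
  n3('b'): parent n0 fail=0; on 'b' 0 → fail=0;  out ∅∪∅=∅
  n2('aa'): parent n1 fail=0; on 'a' 0 → fail=1;  out {1}∪{0}={0,1}
  n4('bb'): parent n3 fail=0; on 'b' 0 → fail=3;  out {6}∪∅={6}
  n9('ab'): parent n1 fail=0; on 'b' 0 → fail=3;  out ∅∪∅=∅
  n11('ba'): parent n3 fail=0; on 'a' 0 → fail=1;  out ∅∪{0}={0}
  n15('bc'): parent n3 fail=0; on 'c' 0 → fail=0;  out ∅∪∅=∅
  n5('bbb'): parent n4 fail=3; on 'b' 3 → fail=4;  out ∅∪{6}={6}
  n10('abb'): parent n9 fail=3; on 'b' 3 → fail=4;  out {3}∪{6}={3,6}
  n12('baa'): parent n11 fail=1; on 'a' 1 → fail=2;  out ∅∪{0,1}={0,1}
  n16('bcb'): parent n15 fail=0; on 'b' 0 → fail=3;  out ∅∪∅=∅
  n6('bbba'): parent n5 fail=4; on 'a' 4→3 → fail=11;  out ∅∪{0}={0}
  n13('baab'): parent n12 fail=2; on 'b' 2→1 → fail=9;  out ∅∪∅=∅
  n17('bcbc'): parent n16 fail=3; on 'c' 3 → fail=15;  out {5}∪∅={5}
  n7('bbbaa'): parent n6 fail=11; on 'a' 11 → fail=12;  out ∅∪{0,1}={0,1}
  n14('baabb'): parent n13 fail=9; on 'b' 9 → fail=10;  out {4}∪{3,6}={3,4,6}
  n8('bbbaac'): parent n7 fail=12; on 'c' 12→2→1→0 → fail=0;  out {2}∪∅={2}

Run:
[0] read 'b'  n0⇒n3
[1] read 'a'  n3⇒n11  ** P0@[1:1]
[2] read 'a'  n11⇒n12  ** P0@[2:2],P1@[1:2]
[3] read 'b'  n12⇒n13
[4] read 'b'  n13⇒n14  ** P3@[2:4],P4@[0:4],P6@[3:4]
[5] read 'b'  n14⇒n5 (fail-walked)  ** P6@[4:5]
[6] read 'b'  n5⇒n5 (fail-walked)  ** P6@[5:6]
[7] read 'b'  n5⇒n5 (fail-walked)  ** P6@[6:7]
[8] read 'b'  n5⇒n5 (fail-walked)  ** P6@[7:8]
[9] read 'b'  n5⇒n5 (fail-walked)  ** P6@[8:9]
[10] read 'b'  n5⇒n5 (fail-walked)  ** P6@[9:10]
[11] read 'b'  n5⇒n5 (fail-walked)  ** P6@[10:11]
[12] read 'a'  n5⇒n6  ** P0@[12:12]
[13] read 'a'  n6⇒n7  ** P0@[13:13],P1@[12:13]
[14] read 'c'  n7⇒n8  ** P2@[9:14]
[15] read 'b'  n8⇒n3 (fail-walked)
[16] read 'b'  n3⇒n4  ** P6@[15:16]
[17] read 'a'  n4⇒n11 (fail-walked)  ** P0@[17:17]
[18] read 'b'  n11⇒n9 (fail-walked)
[19] read 'b'  n9⇒n10  ** P3@[17:19],P6@[18:19]
[20] read 'b'  n10⇒n5 (fail-walked)  ** P6@[19:20]
[21] read 'a'  n5⇒n6  ** P0@[21:21]
[22] read 'a'  n6⇒n7  ** P0@[22:22],P1@[21:22]
[23] read 'c'  n7⇒n8  ** P2@[18:23]
[24] read 'b'  n8⇒n3 (fail-walked)
[25] read 'a'  n3⇒n11  ** P0@[25:25]

All matches (sorted): [[1,0],[2,0],[2,1],[4,3],[4,4],[4,6],[5,6],[6,6],[7,6],[8,6],[9,6],[10,6],[11,6],[12,0],[13,0],[13,1],[14,2],[16,6],[17,0],[19,3],[19,6],[20,6],[21,0],[22,0],[22,1],[23,2],[25,0]]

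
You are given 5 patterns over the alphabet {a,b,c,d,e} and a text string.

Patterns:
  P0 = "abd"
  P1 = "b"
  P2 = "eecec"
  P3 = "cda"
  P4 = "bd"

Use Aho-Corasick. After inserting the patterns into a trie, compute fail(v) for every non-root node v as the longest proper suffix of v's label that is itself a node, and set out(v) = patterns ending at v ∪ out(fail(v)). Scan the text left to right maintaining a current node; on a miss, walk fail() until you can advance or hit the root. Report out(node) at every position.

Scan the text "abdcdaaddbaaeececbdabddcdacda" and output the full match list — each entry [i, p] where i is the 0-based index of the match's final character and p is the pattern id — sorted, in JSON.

Build automaton:
Trie nodes:
  n0 'ε': a→1 b→4 c→10 e→5
  n1 'a': b→2
  n2 'ab': d→3
  n3 'abd': ·  ←P0
  n4 'b': d→13  ←P1
  n5 'e': e→6
  n6 'ee': c→7
  n7 'eec': e→8
  n8 'eece': c→9
  n9 'eecec': ·  ←P2
  n10 'c': d→11
  n11 'cd': a→12
  n12 'cda': ·  ←P3
  n13 'bd': ·  ←P4

Failure links (BFS by depth):
  fail(1) 'a': from fail(0)=0 chase 'a': 0 ⇒ 0;  out=∅∪out(0)=∅
  fail(4) 'b': from fail(0)=0 chase 'b': 0 ⇒ 0;  out={1}∪out(0)={1}
  fail(5) 'e': from fail(0)=0 chase 'e': 0 ⇒ 0;  out=∅∪out(0)=∅
  fail(10) 'c': from fail(0)=0 chase 'c': 0 ⇒ 0;  out=∅∪out(0)=∅
  fail(2) 'ab': from fail(1)=0 chase 'b': 0 ⇒ 4;  out=∅∪out(4)={1}
  fail(6) 'ee': from fail(5)=0 chase 'e': 0 ⇒ 5;  out=∅∪out(5)=∅
  fail(11) 'cd': from fail(10)=0 chase 'd': 0 ⇒ 0;  out=∅∪out(0)=∅
  fail(13) 'bd': from fail(4)=0 chase 'd': 0 ⇒ 0;  out={4}∪out(0)={4}
  fail(3) 'abd': from fail(2)=4 chase 'd': 4 ⇒ 13;  out={0}∪out(13)={0,4}
  fail(7) 'eec': from fail(6)=5 chase 'c': 5→0 ⇒ 10;  out=∅∪out(10)=∅
  fail(12) 'cda': from fail(11)=0 chase 'a': 0 ⇒ 1;  out={3}∪out(1)={3}
  fail(8) 'eece': from fail(7)=10 chase 'e': 10→0 ⇒ 5;  out=∅∪out(5)=∅
  fail(9) 'eecec': from fail(8)=5 chase 'c': 5→0 ⇒ 10;  out={2}∪out(10)={2}

Scan:
[0] read 'a'  n0⇒n1
[1] read 'b'  n1⇒n2  emit P1@[1:1]
[2] read 'd'  n2⇒n3  emit P0@[0:2],P4@[1:2]
[3] read 'c'  n3⇒n10 (fail-walked)
[4] read 'd'  n10⇒n11
[5] read 'a'  n11⇒n12  emit P3@[3:5]
[6] read 'a'  n12⇒n1 (fail-walked)
[7] read 'd'  n1⇒n0 (fail-walked)
[8] read 'd'  n0⇒n0
[9] read 'b'  n0⇒n4  emit P1@[9:9]
[10] read 'a'  n4⇒n1 (fail-walked)
[11] read 'a'  n1⇒n1 (fail-walked)
[12] read 'e'  n1⇒n5 (fail-walked)
[13] read 'e'  n5⇒n6
[14] read 'c'  n6⇒n7
[15] read 'e'  n7⇒n8
[16] read 'c'  n8⇒n9  emit P2@[12:16]
[17] read 'b'  n9⇒n4 (fail-walked)  emit P1@[17:17]
[18] read 'd'  n4⇒n13  emit P4@[17:18]
[19] read 'a'  n13⇒n1 (fail-walked)
[20] read 'b'  n1⇒n2  emit P1@[20:20]
[21] read 'd'  n2⇒n3  emit P0@[19:21],P4@[20:21]
[22] read 'd'  n3⇒n0 (fail-walked)
[23] read 'c'  n0⇒n10
[24] read 'd'  n10⇒n11
[25] read 'a'  n11⇒n12  emit P3@[23:25]
[26] read 'c'  n12⇒n10 (fail-walked)
[27] read 'd'  n10⇒n11
[28] read 'a'  n11⇒n12  emit P3@[26:28]

All matches (sorted): [[1,1],[2,0],[2,4],[5,3],[9,1],[16,2],[17,1],[18,4],[20,1],[21,0],[21,4],[25,3],[28,3]]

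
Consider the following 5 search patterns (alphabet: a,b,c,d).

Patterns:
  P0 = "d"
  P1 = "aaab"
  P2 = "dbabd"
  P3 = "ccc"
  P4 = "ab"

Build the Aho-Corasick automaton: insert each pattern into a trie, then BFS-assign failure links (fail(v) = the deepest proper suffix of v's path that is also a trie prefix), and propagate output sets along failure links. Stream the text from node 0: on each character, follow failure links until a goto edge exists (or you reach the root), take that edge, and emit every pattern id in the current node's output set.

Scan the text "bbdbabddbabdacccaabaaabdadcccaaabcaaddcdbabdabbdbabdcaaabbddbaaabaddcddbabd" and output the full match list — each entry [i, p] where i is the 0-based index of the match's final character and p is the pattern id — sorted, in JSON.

Build:
Trie nodes:
  n0 'ε': a→2 c→10 d→1
  n1 'd': b→6  ←P0
  n2 'a': a→3 b→13
  n3 'aa': a→4
  n4 'aaa': b→5
  n5 'aaab': ·  ←P1
  n6 'db': a→7
  n7 'dba': b→8
  n8 'dbab': d→9
  n9 'dbabd': ·  ←P2
  n10 'c': c→11
  n11 'cc': c→12
  n12 'ccc': ·  ←P3
  n13 'ab': ·  ←P4

BFS fail/out derivation:
  n1('d'): parent n0 fail=0; on 'd' 0 → fail=0;  out {0}∪∅={0}
  n2('a'): parent n0 fail=0; on 'a' 0 → fail=0;  out ∅∪∅=∅
  n10('c'): parent n0 fail=0; on 'c' 0 → fail=0;  out ∅∪∅=∅
  n3('aa'): parent n2 fail=0; on 'a' 0 → fail=2;  out ∅∪∅=∅
  n6('db'): parent n1 fail=0; on 'b' 0 → fail=0;  out ∅∪∅=∅
  n11('cc'): parent n10 fail=0; on 'c' 0 → fail=10;  out ∅∪∅=∅
  n13('ab'): parent n2 fail=0; on 'b' 0 → fail=0;  out {4}∪∅={4}
  n4('aaa'): parent n3 fail=2; on 'a' 2 → fail=3;  out ∅∪∅=∅
  n7('dba'): parent n6 fail=0; on 'a' 0 → fail=2;  out ∅∪∅=∅
  n12('ccc'): parent n11 fail=10; on 'c' 10 → fail=11;  out {3}∪∅={3}
  n5('aaab'): parent n4 fail=3; on 'b' 3→2 → fail=13;  out {1}∪{4}={1,4}
  n8('dbab'): parent n7 fail=2; on 'b' 2 → fail=13;  out ∅∪{4}={4}
  n9('dbabd'): parent n8 fail=13; on 'd' 13→0 → fail=1;  out {2}∪{0}={0,2}

Text stream:
pos 0 'b': at 0
pos 1 'b': at 0
pos 2 'd': at 1  → match P0@[2:2]
pos 3 'b': at 6
pos 4 'a': at 7
pos 5 'b': at 8  → match P4@[4:5]
pos 6 'd': at 9  → match P0@[6:6],P2@[2:6]
pos 7 'd': at 1 ·f  → match P0@[7:7]
pos 8 'b': at 6
pos 9 'a': at 7
pos 10 'b': at 8  → match P4@[9:10]
pos 11 'd': at 9  → match P0@[11:11],P2@[7:11]
pos 12 'a': at 2 ·f
pos 13 'c': at 10 ·f
pos 14 'c': at 11
pos 15 'c': at 12  → match P3@[13:15]
pos 16 'a': at 2 ·f
pos 17 'a': at 3
pos 18 'b': at 13 ·f  → match P4@[17:18]
pos 19 'a': at 2 ·f
pos 20 'a': at 3
pos 21 'a': at 4
pos 22 'b': at 5  → match P1@[19:22],P4@[21:22]
pos 23 'd': at 1 ·f  → match P0@[23:23]
pos 24 'a': at 2 ·f
pos 25 'd': at 1 ·f  → match P0@[25:25]
pos 26 'c': at 10 ·f
pos 27 'c': at 11
pos 28 'c': at 12  → match P3@[26:28]
pos 29 'a': at 2 ·f
pos 30 'a': at 3
pos 31 'a': at 4
pos 32 'b': at 5  → match P1@[29:32],P4@[31:32]
pos 33 'c': at 10 ·f
pos 34 'a': at 2 ·f
pos 35 'a': at 3
pos 36 'd': at 1 ·f  → match P0@[36:36]
pos 37 'd': at 1 ·f  → match P0@[37:37]
pos 38 'c': at 10 ·f
pos 39 'd': at 1 ·f  → match P0@[39:39]
pos 40 'b': at 6
pos 41 'a': at 7
pos 42 'b': at 8  → match P4@[41:42]
pos 43 'd': at 9  → match P0@[43:43],P2@[39:43]
pos 44 'a': at 2 ·f
pos 45 'b': at 13  → match P4@[44:45]
pos 46 'b': at 0 ·f
pos 47 'd': at 1  → match P0@[47:47]
pos 48 'b': at 6
pos 49 'a': at 7
pos 50 'b': at 8  → match P4@[49:50]
pos 51 'd': at 9  → match P0@[51:51],P2@[47:51]
pos 52 'c': at 10 ·f
pos 53 'a': at 2 ·f
pos 54 'a': at 3
pos 55 'a': at 4
pos 56 'b': at 5  → match P1@[53:56],P4@[55:56]
pos 57 'b': at 0 ·f
pos 58 'd': at 1  → match P0@[58:58]
pos 59 'd': at 1 ·f  → match P0@[59:59]
pos 60 'b': at 6
pos 61 'a': at 7
pos 62 'a': at 3 ·f
pos 63 'a': at 4
pos 64 'b': at 5  → match P1@[61:64],P4@[63:64]
pos 65 'a': at 2 ·f
pos 66 'd': at 1 ·f  → match P0@[66:66]
pos 67 'd': at 1 ·f  → match P0@[67:67]
pos 68 'c': at 10 ·f
pos 69 'd': at 1 ·f  → match P0@[69:69]
pos 70 'd': at 1 ·f  → match P0@[70:70]
pos 71 'b': at 6
pos 72 'a': at 7
pos 73 'b': at 8  → match P4@[72:73]
pos 74 'd': at 9  → match P0@[74:74],P2@[70:74]

All matches (sorted): [[2,0],[5,4],[6,0],[6,2],[7,0],[10,4],[11,0],[11,2],[15,3],[18,4],[22,1],[22,4],[23,0],[25,0],[28,3],[32,1],[32,4],[36,0],[37,0],[39,0],[42,4],[43,0],[43,2],[45,4],[47,0],[50,4],[51,0],[51,2],[56,1],[56,4],[58,0],[59,0],[64,1],[64,4],[66,0],[67,0],[69,0],[70,0],[73,4],[74,0],[74,2]]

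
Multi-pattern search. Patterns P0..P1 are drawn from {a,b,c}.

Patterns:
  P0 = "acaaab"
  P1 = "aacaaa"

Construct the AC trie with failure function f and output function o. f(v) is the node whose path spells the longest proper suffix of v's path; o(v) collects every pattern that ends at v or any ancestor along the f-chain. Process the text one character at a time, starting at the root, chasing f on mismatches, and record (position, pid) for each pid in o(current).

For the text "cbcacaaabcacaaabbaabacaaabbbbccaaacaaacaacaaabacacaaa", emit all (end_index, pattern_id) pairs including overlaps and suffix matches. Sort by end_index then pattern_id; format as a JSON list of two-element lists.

Build:
Trie (insert patterns):
  n0 'ε': a→1
  n1 'a': a→7 c→2
  n2 'ac': a→3
  n3 'aca': a→4
  n4 'acaa': a→5
  n5 'acaaa': b→6
  n6 'acaaab': ·  [P0 ends]
  n7 'aa': c→8
  n8 'aac': a→9
  n9 'aaca': a→10
  n10 'aacaa': a→11
  n11 'aacaaa': ·  [P1 ends]

BFS fail/out derivation:
  n1('a'): parent n0 fail=0; on 'a' 0 → fail=0;  out ∅∪∅=∅
  n2('ac'): parent n1 fail=0; on 'c' 0 → fail=0;  out ∅∪∅=∅
  n7('aa'): parent n1 fail=0; on 'a' 0 → fail=1;  out ∅∪∅=∅
  n3('aca'): parent n2 fail=0; on 'a' 0 → fail=1;  out ∅∪∅=∅
  n8('aac'): parent n7 fail=1; on 'c' 1 → fail=2;  out ∅∪∅=∅
  n4('acaa'): parent n3 fail=1; on 'a' 1 → fail=7;  out ∅∪∅=∅
  n9('aaca'): parent n8 fail=2; on 'a' 2 → fail=3;  out ∅∪∅=∅
  n5('acaaa'): parent n4 fail=7; on 'a' 7→1 → fail=7;  out ∅∪∅=∅
  n10('aacaa'): parent n9 fail=3; on 'a' 3 → fail=4;  out ∅∪∅=∅
  n6('acaaab'): parent n5 fail=7; on 'b' 7→1→0 → fail=0;  out {0}∪∅={0}
  n11('aacaaa'): parent n10 fail=4; on 'a' 4 → fail=5;  out {1}∪∅={1}

Text stream:
i=0 'c': node 0→0
i=1 'b': node 0→0
i=2 'c': node 0→0
i=3 'a': node 0→1
i=4 'c': node 1→2
i=5 'a': node 2→3
i=6 'a': node 3→4
i=7 'a': node 4→5
i=8 'b': node 5→6  ** P0@[3:8]
i=9 'c': node 6→0 (fail-walked)
i=10 'a': node 0→1
i=11 'c': node 1→2
i=12 'a': node 2→3
i=13 'a': node 3→4
i=14 'a': node 4→5
i=15 'b': node 5→6  ** P0@[10:15]
i=16 'b': node 6→0 (fail-walked)
i=17 'a': node 0→1
i=18 'a': node 1→7
i=19 'b': node 7→0 (fail-walked)
i=20 'a': node 0→1
i=21 'c': node 1→2
i=22 'a': node 2→3
i=23 'a': node 3→4
i=24 'a': node 4→5
i=25 'b': node 5→6  ** P0@[20:25]
i=26 'b': node 6→0 (fail-walked)
i=27 'b': node 0→0
i=28 'b': node 0→0
i=29 'c': node 0→0
i=30 'c': node 0→0
i=31 'a': node 0→1
i=32 'a': node 1→7
i=33 'a': node 7→7 (fail-walked)
i=34 'c': node 7→8
i=35 'a': node 8→9
i=36 'a': node 9→10
i=37 'a': node 10→11  ** P1@[32:37]
i=38 'c': node 11→8 (fail-walked)
i=39 'a': node 8→9
i=40 'a': node 9→10
i=41 'c': node 10→8 (fail-walked)
i=42 'a': node 8→9
i=43 'a': node 9→10
i=44 'a': node 10→11  ** P1@[39:44]
i=45 'b': node 11→6 (fail-walked)  ** P0@[40:45]
i=46 'a': node 6→1 (fail-walked)
i=47 'c': node 1→2
i=48 'a': node 2→3
i=49 'c': node 3→2 (fail-walked)
i=50 'a': node 2→3
i=51 'a': node 3→4
i=52 'a': node 4→5

All matches (sorted): [[8,0],[15,0],[25,0],[37,1],[44,1],[45,0]]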